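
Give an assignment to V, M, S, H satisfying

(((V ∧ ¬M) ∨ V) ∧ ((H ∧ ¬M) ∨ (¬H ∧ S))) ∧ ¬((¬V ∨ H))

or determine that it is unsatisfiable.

V = True, M = False, S = True, H = False

  ((V ∧ ¬M) ∨ V) ∧ ((H ∧ ¬M) ∨ (¬H ∧ S)) = True
    (V ∧ ¬M) ∨ V = True
      V ∧ ¬M = True
        ¬M = True
    (H ∧ ¬M) ∨ (¬H ∧ S) = True
      H ∧ ¬M = False
        ¬M = True
      ¬H ∧ S = True
        ¬H = True
  ¬((¬V ∨ H)) = True
    ¬V ∨ H = False
      ¬V = False
Both conjuncts True, so the formula holds.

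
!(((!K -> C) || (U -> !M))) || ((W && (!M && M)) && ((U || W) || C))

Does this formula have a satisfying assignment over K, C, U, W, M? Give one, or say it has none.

K = False; C = False; U = True; W = True; M = True

  !(((!K -> C) || (U -> !M))) || ((W && (!M && M)) && ((U || W) || C)) = True
    !(((!K -> C) || (U -> !M))) = True
      (!K -> C) || (U -> !M) = False
        !K -> C = False
          !K = True
        U -> !M = False
          !M = False
    (W && (!M && M)) && ((U || W) || C) = False
      W && (!M && M) = False
        !M && M = False
          !M = False
      (U || W) || C = True
        U || W = True
The formula evaluates to True.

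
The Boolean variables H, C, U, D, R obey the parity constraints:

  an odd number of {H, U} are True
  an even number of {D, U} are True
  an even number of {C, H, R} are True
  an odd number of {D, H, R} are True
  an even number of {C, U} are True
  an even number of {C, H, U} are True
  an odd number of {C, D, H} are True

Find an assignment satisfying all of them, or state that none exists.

Adding constraints 2, 3, 4, 5 mod 2: every variable appears an even number of times on the left, so the left side is 0.
But the right sides sum to 1 (mod 2). 0 ≠ 1 — the system is inconsistent.

UNSATISFIABLE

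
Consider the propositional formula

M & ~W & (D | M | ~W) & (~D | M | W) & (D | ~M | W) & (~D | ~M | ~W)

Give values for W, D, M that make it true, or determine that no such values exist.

W = False; D = True; M = True

Unit clause (M) forces M = True.
Unit clause (~W) forces W = False.
In (D | ~M | W) only D is left, so D = True.
Check each clause:
  (M): M holds.
  (~W): ~W holds.
  (D | M | ~W): D holds.
  (~D | M | W): M holds.
  (D | ~M | W): D holds.
  (~D | ~M | ~W): ~W holds.
All clauses satisfied.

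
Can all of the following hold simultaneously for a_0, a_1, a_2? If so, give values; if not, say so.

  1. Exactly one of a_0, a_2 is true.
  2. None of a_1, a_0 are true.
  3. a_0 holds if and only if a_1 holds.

a_0=F, a_1=F, a_2=T

  (1) {a_0, a_2}: 1 true — exactly one ✓
  (2) {a_1, a_0}: 0 true — none ✓
  (3) a_0=F, a_1=F — same ✓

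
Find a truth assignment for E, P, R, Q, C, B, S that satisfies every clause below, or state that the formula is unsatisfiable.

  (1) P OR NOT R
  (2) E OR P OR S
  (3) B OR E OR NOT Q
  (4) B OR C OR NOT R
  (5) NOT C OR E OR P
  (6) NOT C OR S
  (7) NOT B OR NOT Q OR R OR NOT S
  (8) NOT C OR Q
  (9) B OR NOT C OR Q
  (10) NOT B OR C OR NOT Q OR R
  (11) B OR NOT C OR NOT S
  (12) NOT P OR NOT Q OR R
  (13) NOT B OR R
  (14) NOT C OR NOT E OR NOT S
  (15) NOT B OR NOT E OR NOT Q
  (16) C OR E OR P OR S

Set E = False.
Set P = True.
Set R = True.
Set Q = True.
  then (B OR E OR NOT Q) forces B = True.
Set C = True.
  then (NOT C OR S) forces S = True.
All clauses satisfied.

E: False, P: True, R: True, Q: True, C: True, B: True, S: True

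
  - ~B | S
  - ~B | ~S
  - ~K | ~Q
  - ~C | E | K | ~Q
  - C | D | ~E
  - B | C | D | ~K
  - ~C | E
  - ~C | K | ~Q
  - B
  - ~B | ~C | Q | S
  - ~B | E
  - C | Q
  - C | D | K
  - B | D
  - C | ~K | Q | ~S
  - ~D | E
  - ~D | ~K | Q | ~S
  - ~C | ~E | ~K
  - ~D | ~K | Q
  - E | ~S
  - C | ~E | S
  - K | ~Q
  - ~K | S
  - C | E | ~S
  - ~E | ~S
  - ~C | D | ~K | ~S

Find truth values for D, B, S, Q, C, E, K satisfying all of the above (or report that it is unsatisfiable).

No satisfying assignment exists.

Case B = True:
  (~B | S) forces S = True.
  Clause (~B | ~S) is falsified — contradiction.
Case B = False:
  Clause (B) is falsified — contradiction.
Both cases fail, so the formula is unsatisfiable.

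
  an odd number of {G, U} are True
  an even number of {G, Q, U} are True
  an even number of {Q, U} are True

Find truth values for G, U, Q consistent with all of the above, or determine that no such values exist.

G = False, U = True, Q = True

{G, U}: 1 true → odd ✓
{G, Q, U}: 2 true → even ✓
{Q, U}: 2 true → even ✓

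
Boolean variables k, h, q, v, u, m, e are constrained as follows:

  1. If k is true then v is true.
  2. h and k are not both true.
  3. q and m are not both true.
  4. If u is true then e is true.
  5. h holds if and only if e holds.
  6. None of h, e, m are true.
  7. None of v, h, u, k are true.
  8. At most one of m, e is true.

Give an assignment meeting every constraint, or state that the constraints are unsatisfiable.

k=F, h=F, q=T, v=F, u=F, m=F, e=F

  (1) k=F ⇒ v: vacuous ✓
  (2) h=F, k=F — not both ✓
  (3) q=T, m=F — not both ✓
  (4) u=F ⇒ e: vacuous ✓
  (5) h=F, e=F — same ✓
  (6) {h, e, m}: 0 true — none ✓
  (7) {v, h, u, k}: 0 true — none ✓
  (8) {m, e}: 0 true — at most one ✓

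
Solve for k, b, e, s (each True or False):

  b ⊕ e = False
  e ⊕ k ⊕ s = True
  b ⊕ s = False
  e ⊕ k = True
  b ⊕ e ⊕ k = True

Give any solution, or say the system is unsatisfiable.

k: True, b: False, e: False, s: False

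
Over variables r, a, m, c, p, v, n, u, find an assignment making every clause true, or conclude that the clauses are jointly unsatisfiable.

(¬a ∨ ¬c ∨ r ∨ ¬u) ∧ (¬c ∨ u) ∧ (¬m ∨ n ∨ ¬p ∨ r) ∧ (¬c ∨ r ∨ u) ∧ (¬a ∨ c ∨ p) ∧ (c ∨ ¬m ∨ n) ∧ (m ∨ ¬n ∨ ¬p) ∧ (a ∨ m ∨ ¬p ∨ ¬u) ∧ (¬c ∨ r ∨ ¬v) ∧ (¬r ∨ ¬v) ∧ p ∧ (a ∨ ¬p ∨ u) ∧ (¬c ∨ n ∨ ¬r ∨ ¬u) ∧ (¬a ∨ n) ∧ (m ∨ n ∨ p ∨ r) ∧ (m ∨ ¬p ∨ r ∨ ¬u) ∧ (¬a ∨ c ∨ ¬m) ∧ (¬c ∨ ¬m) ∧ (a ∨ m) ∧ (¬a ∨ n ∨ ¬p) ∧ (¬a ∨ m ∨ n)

r=F, a=F, m=T, c=F, p=T, v=T, n=T, u=T

Unit clause (p) forces p = True.
Set r = False.
Set a = False.
  then (a ∨ ¬p ∨ u) forces u = True.
  then (m ∨ ¬p ∨ r ∨ ¬u) forces m = True.
  then (¬c ∨ ¬m) forces c = False.
  then (¬m ∨ n ∨ ¬p ∨ r) forces n = True.
Set v = True.
All clauses satisfied.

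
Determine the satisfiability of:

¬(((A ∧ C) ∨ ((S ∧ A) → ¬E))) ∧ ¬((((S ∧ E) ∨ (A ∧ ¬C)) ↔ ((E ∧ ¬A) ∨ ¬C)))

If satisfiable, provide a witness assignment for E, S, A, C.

UNSATISFIABLE

Case A = True: the formula simplifies to ¬((C ∨ (S → ¬E))) ∧ ¬((((S ∧ E) ∨ ¬C) ↔ ¬C)).
  C = True: the conjunct ¬((C ∨ (S → ¬E))) becomes ¬((True ∨ (S → ¬E))) = False.
  C = False: the conjunct ¬((((S ∧ E) ∨ ¬C) ↔ ¬C)) becomes ¬((True ↔ True)) = False.
Case A = False: the conjunct ¬(((A ∧ C) ∨ ((S ∧ A) → ¬E))) becomes ¬((False ∨ True)) = False.
Both cases fail — unsatisfiable.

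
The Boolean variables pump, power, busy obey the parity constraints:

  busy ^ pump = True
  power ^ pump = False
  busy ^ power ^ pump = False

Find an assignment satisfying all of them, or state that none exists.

pump=T; power=T; busy=F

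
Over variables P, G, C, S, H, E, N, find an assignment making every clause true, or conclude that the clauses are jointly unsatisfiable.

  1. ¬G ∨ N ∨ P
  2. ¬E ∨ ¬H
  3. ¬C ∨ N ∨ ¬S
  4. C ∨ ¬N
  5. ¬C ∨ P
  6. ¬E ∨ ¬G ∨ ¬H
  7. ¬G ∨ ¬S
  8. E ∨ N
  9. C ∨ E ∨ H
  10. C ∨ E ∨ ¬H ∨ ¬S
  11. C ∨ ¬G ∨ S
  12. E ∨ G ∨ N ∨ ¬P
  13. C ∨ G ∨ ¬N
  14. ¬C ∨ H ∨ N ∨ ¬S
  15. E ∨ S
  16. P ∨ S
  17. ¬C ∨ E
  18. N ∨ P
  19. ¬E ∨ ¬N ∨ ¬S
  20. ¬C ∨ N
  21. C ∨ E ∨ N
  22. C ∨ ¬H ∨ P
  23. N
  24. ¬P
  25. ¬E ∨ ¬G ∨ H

No satisfying assignment exists.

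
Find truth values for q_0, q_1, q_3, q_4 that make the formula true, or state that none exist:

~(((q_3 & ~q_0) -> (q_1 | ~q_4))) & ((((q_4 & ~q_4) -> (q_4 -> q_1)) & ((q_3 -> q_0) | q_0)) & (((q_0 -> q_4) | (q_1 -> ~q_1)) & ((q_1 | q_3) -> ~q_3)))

Unsatisfiable

Case q_3 = True: the conjunct (q_1 | q_3) -> ~q_3 becomes (q_1 | True) -> ~True = False.
Case q_3 = False: the conjunct ~(((q_3 & ~q_0) -> (q_1 | ~q_4))) becomes ~((False -> (q_1 | ~q_4))) = False.
Both cases fail — unsatisfiable.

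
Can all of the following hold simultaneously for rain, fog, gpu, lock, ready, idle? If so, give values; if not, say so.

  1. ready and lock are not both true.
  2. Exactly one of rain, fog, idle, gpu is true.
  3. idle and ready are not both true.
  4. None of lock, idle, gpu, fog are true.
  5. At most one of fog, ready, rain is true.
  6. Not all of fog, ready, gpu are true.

rain = True; fog = False; gpu = False; lock = False; ready = False; idle = False

  (1) ready=F, lock=F — not both ✓
  (2) {rain, fog, idle, gpu}: 1 true — exactly one ✓
  (3) idle=F, ready=F — not both ✓
  (4) {lock, idle, gpu, fog}: 0 true — none ✓
  (5) {fog, ready, rain}: 1 true — at most one ✓
  (6) {fog, ready, gpu}: 0/3 true — not all ✓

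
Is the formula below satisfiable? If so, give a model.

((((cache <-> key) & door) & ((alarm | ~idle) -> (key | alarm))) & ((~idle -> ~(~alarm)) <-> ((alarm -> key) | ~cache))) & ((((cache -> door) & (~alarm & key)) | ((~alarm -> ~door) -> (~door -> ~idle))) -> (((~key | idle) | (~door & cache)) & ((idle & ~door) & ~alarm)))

UNSATISFIABLE

Case door = True: the conjunct (((cache -> door) & (~alarm & key)) | ((~alarm -> ~door) -> (~door -> ~idle))) -> (((~key | idle) | (~door & cache)) & ((idle & ~door) & ~alarm)) becomes ((~alarm & key) | True) -> ((~key | idle) & False) = False.
Case door = False: the conjunct door is False.
Both cases fail — unsatisfiable.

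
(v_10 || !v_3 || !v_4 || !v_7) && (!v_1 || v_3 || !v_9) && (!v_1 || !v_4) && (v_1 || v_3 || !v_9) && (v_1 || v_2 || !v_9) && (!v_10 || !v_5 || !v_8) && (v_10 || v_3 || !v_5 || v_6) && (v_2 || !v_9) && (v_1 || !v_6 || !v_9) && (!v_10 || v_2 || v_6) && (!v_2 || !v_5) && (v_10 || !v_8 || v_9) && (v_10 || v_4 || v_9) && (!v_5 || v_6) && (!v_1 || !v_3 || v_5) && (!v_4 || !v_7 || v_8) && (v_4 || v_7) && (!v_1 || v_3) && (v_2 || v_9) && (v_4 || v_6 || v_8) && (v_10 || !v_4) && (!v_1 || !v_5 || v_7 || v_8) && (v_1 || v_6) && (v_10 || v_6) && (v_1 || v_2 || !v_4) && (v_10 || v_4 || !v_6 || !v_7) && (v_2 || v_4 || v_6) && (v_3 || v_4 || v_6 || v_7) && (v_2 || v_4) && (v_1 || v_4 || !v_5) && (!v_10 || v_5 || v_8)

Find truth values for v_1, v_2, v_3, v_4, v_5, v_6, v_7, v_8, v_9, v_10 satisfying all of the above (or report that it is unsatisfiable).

Set v_1 = False.
  then (v_1 || v_6) forces v_6 = True.
  then (v_1 || !v_6 || !v_9) forces v_9 = False.
  then (v_2 || v_9) forces v_2 = True.
  then (!v_2 || !v_5) forces v_5 = False.
Set v_3 = False.
Set v_4 = True.
  then (v_10 || !v_4) forces v_10 = True.
  then (!v_10 || v_5 || v_8) forces v_8 = True.
Set v_7 = False.
All clauses satisfied.

v_1 = False; v_2 = True; v_3 = False; v_4 = True; v_5 = False; v_6 = True; v_7 = False; v_8 = True; v_9 = False; v_10 = True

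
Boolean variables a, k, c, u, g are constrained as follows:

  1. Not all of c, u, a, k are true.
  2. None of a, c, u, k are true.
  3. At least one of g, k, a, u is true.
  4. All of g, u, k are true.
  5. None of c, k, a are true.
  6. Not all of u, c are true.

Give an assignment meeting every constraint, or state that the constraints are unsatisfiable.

UNSATISFIABLE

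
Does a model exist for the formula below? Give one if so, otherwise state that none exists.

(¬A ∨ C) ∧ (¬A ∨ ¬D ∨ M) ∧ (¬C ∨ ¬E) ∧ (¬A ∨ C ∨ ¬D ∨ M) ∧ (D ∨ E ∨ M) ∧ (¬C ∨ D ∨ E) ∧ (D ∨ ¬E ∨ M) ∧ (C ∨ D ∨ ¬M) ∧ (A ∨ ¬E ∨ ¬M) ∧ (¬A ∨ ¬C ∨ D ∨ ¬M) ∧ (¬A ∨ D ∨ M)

Set M = False.
Try D = False:
  (D ∨ E ∨ M) forces E = True.
  clause (D ∨ ¬E ∨ M) is falsified — backtrack.
So D = True.
  then (¬A ∨ ¬D ∨ M) forces A = False.
Set E = True.
  then (¬C ∨ ¬E) forces C = False.
All clauses satisfied.

M: False; D: True; E: True; C: False; A: False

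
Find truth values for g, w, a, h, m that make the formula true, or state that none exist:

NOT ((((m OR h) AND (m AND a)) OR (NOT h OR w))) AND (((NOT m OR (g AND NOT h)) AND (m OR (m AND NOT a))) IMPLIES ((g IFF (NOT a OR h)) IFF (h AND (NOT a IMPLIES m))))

g=T; w=F; a=T; h=T; m=F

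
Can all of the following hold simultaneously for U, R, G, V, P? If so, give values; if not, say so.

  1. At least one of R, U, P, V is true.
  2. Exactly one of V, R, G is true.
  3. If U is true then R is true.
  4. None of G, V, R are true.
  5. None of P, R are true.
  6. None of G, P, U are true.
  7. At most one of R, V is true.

Unsatisfiable

Case G = True:
  Constraint (4) is violated (G=T) — contradiction.
Case G = False:
  (4) forces V = False.
  (2) with V=F, G=F forces R = True.
  Constraint (4) is violated (R=T) — contradiction.
Both cases fail — unsatisfiable.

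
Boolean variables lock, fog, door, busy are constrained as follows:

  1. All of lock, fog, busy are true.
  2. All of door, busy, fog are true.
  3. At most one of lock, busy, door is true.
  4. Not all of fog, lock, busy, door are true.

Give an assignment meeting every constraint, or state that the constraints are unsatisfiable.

Case door = True:
  (1) forces lock = True.
  Constraint (3) is violated (lock=T, door=T) — contradiction.
Case door = False:
  Constraint (2) is violated (door=F) — contradiction.
Both cases fail — unsatisfiable.

The formula is unsatisfiable.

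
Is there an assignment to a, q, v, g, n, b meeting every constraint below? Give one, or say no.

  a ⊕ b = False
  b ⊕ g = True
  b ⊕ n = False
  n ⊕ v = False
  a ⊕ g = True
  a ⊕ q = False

a = True; q = True; v = True; g = False; n = True; b = True

a ⊕ b = T ⊕ T = False ✓
b ⊕ g = T ⊕ F = True ✓
b ⊕ n = T ⊕ T = False ✓
n ⊕ v = T ⊕ T = False ✓
a ⊕ g = T ⊕ F = True ✓
a ⊕ q = T ⊕ T = False ✓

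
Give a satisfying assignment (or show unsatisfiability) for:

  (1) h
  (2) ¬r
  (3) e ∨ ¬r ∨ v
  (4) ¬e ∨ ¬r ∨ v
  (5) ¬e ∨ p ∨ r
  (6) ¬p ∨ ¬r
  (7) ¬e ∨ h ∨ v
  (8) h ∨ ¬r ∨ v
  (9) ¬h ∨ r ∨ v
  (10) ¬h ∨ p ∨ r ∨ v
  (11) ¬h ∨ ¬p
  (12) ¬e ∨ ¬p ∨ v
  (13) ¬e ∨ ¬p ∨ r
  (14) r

Case r = True:
  Clause (¬r) is falsified — contradiction.
Case r = False:
  Clause (r) is falsified — contradiction.
Both cases fail, so the formula is unsatisfiable.

Unsatisfiable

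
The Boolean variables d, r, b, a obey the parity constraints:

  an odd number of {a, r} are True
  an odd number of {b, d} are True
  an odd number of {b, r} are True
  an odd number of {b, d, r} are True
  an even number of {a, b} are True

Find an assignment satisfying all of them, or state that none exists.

d: False, r: False, b: True, a: True

{a, r}: 1 true → odd ✓
{b, d}: 1 true → odd ✓
{b, r}: 1 true → odd ✓
{b, d, r}: 1 true → odd ✓
{a, b}: 2 true → even ✓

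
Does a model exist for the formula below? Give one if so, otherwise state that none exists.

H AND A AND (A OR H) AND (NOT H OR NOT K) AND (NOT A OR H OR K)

H: True; K: False; A: True

Unit clause (H) forces H = True.
Unit clause (A) forces A = True.
In (NOT H OR NOT K) only NOT K is left, so K = False.
All clauses satisfied.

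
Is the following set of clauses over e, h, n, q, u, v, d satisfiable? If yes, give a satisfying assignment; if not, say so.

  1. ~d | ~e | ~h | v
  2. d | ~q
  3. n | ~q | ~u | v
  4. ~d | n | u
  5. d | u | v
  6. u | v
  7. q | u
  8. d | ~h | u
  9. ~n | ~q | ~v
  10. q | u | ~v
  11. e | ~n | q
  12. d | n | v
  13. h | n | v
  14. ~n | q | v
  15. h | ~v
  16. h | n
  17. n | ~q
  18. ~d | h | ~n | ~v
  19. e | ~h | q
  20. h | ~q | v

e: True, h: True, n: False, q: False, u: True, v: True, d: True

Set e = True.
Try h = False:
  (h | ~v) forces v = False.
  (u | v) forces u = True.
  (h | n | v) forces n = True.
  (~n | q | v) forces q = True.
  clause (h | ~q | v) is falsified — backtrack.
So h = True.
Set n = False.
  then (n | ~q) forces q = False.
  then (q | u) forces u = True.
Set v = True.
Set d = True.
All clauses satisfied.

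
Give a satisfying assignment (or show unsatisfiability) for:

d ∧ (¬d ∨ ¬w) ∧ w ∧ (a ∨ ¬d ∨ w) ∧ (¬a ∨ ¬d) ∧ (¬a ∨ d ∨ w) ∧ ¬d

Case d = True:
  Clause (¬d) is falsified — contradiction.
Case d = False:
  Clause (d) is falsified — contradiction.
Both cases fail, so the formula is unsatisfiable.

Unsatisfiable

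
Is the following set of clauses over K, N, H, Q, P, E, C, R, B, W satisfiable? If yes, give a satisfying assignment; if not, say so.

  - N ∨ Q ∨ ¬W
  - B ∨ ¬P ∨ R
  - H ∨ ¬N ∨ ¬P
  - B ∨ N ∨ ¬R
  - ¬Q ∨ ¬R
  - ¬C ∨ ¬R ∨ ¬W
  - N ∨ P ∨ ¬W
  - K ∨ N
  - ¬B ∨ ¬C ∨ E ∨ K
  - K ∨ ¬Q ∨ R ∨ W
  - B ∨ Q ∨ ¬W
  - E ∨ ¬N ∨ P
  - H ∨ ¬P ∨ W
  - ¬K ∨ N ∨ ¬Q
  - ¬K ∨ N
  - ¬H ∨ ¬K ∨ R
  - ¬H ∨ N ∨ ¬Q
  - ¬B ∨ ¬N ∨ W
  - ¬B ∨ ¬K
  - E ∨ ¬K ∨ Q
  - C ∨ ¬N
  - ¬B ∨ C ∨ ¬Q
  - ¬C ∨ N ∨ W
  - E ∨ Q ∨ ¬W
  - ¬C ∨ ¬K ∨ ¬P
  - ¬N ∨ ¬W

K: False; N: True; H: False; Q: False; P: False; E: True; C: True; R: True; B: False; W: False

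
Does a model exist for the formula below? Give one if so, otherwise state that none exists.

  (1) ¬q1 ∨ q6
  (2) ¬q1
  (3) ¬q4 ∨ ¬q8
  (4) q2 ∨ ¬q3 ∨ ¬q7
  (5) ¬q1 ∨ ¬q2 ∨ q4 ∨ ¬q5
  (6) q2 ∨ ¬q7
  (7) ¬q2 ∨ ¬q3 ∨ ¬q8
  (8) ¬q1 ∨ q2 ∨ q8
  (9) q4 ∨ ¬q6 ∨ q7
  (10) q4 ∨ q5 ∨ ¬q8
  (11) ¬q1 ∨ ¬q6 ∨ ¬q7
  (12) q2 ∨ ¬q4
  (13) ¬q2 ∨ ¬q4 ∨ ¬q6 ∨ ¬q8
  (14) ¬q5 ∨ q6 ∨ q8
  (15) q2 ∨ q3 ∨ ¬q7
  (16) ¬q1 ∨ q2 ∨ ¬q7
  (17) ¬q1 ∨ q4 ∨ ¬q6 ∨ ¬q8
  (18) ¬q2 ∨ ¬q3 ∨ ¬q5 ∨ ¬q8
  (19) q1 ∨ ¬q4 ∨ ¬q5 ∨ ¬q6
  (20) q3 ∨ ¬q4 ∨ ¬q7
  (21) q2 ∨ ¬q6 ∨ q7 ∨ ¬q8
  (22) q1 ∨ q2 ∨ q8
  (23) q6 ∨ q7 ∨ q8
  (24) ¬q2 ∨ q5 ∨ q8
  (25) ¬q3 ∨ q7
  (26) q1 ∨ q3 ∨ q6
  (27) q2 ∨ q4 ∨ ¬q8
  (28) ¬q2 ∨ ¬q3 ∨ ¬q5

q1 = False, q2 = True, q3 = False, q4 = False, q5 = True, q6 = True, q7 = True, q8 = True

Unit clause (¬q1) forces q1 = False.
Set q2 = True.
Try q3 = True:
  (¬q2 ∨ ¬q3 ∨ ¬q8) forces q8 = False.
  (¬q2 ∨ q5 ∨ q8) forces q5 = True.
  clause (¬q2 ∨ ¬q3 ∨ ¬q5) is falsified — backtrack.
So q3 = False.
  then (q1 ∨ q3 ∨ q6) forces q6 = True.
Try q4 = True:
  (¬q4 ∨ ¬q8) forces q8 = False.
  (q1 ∨ ¬q4 ∨ ¬q5 ∨ ¬q6) forces q5 = False.
  clause (¬q2 ∨ q5 ∨ q8) is falsified — backtrack.
So q4 = False.
  then (q4 ∨ ¬q6 ∨ q7) forces q7 = True.
Set q5 = True.
Set q8 = True.
All clauses satisfied.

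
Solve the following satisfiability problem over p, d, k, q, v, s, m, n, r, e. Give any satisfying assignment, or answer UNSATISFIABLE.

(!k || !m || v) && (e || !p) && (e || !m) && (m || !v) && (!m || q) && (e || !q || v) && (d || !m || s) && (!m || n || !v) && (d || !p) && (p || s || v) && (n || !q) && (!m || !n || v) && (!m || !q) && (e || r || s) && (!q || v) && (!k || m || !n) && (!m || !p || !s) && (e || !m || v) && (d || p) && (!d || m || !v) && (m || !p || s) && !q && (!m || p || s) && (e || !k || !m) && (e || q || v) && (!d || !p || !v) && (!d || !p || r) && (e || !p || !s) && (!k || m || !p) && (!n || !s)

Unit clause (!q) forces q = False.
In (!m || q) only !m is left, so m = False.
In (m || !v) only !v is left, so v = False.
In (e || q || v) only e is left, so e = True.
Set p = False.
  then (p || s || v) forces s = True.
  then (d || p) forces d = True.
  then (!n || !s) forces n = False.
Set k = False.
Set r = True.
All clauses satisfied.

p = False, d = True, k = False, q = False, v = False, s = True, m = False, n = False, r = True, e = True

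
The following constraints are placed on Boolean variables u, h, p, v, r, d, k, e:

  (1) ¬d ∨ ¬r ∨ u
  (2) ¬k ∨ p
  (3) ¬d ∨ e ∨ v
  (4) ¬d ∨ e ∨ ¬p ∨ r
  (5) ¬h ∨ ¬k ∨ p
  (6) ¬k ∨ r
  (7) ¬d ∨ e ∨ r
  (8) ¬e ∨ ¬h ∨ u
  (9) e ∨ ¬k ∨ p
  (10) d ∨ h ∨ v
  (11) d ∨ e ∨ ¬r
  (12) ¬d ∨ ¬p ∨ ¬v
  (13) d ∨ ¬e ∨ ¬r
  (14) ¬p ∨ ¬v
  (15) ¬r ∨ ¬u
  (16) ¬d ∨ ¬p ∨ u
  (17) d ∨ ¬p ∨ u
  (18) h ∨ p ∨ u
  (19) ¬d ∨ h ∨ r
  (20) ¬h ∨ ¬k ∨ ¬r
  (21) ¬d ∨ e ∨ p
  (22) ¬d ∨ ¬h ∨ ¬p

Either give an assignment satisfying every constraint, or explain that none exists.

u: True, h: True, p: False, v: False, r: False, d: False, k: False, e: False

Set u = True.
  then (¬r ∨ ¬u) forces r = False.
  then (¬k ∨ r) forces k = False.
Set h = True.
Set p = False.
Set v = False.
Set d = False.
Set e = False.
All clauses satisfied.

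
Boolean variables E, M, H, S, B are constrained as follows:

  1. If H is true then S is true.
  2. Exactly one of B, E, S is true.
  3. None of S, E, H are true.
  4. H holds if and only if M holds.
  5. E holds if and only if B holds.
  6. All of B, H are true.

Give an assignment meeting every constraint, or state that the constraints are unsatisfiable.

Unsatisfiable

Case H = True:
  Constraint (3) is violated (H=T) — contradiction.
Case H = False:
  Constraint (6) is violated (H=F) — contradiction.
Both cases fail — unsatisfiable.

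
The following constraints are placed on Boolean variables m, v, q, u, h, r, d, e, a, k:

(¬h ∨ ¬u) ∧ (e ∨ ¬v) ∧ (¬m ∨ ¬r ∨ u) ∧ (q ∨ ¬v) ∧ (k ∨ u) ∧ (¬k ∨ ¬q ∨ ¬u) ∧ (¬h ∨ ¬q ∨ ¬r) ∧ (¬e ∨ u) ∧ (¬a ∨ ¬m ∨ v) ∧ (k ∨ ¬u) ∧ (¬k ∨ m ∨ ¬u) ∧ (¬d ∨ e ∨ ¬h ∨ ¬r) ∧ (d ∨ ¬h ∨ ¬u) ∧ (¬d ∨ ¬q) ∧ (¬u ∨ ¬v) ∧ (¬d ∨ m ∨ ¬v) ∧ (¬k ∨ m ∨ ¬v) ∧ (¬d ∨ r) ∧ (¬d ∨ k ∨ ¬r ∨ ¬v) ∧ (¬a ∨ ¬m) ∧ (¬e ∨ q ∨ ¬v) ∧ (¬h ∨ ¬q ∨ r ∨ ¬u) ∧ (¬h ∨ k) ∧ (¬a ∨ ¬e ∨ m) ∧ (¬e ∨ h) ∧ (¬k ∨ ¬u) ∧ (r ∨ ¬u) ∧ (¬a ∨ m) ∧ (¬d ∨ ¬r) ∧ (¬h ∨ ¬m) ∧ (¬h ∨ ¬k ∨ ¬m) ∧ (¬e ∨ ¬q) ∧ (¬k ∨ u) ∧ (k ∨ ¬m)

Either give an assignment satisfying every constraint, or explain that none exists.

The formula is unsatisfiable.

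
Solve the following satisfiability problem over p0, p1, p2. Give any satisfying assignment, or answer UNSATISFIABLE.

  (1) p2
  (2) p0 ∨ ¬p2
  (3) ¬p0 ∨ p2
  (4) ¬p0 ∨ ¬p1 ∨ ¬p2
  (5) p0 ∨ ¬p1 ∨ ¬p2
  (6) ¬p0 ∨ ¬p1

Unit clause (p2) forces p2 = True.
In (p0 ∨ ¬p2) only p0 is left, so p0 = True.
In (¬p0 ∨ ¬p1 ∨ ¬p2) only ¬p1 is left, so p1 = False.
Check each clause:
  (p2): p2 holds.
  (p0 ∨ ¬p2): p0 holds.
  (¬p0 ∨ p2): p2 holds.
  (¬p0 ∨ ¬p1 ∨ ¬p2): ¬p1 holds.
  (p0 ∨ ¬p1 ∨ ¬p2): p0 holds.
  (¬p0 ∨ ¬p1): ¬p1 holds.
All clauses satisfied.

p0: True, p1: False, p2: True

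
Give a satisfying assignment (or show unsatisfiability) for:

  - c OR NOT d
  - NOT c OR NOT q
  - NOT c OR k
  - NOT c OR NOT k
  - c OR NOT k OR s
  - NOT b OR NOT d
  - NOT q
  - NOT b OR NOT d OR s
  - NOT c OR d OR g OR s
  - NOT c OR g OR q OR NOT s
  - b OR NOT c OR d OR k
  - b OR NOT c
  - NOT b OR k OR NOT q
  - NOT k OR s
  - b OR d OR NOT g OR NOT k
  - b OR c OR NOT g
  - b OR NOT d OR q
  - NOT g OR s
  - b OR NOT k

Unit clause (NOT q) forces q = False.
Set g = True.
  then (NOT g OR s) forces s = True.
Try d = True:
  (c OR NOT d) forces c = True.
  (NOT c OR k) forces k = True.
  clause (NOT c OR NOT k) is falsified — backtrack.
So d = False.
Set c = False.
  then (b OR c OR NOT g) forces b = True.
Set k = True.
All clauses satisfied.

g: True, d: False, c: False, s: True, k: True, q: False, b: True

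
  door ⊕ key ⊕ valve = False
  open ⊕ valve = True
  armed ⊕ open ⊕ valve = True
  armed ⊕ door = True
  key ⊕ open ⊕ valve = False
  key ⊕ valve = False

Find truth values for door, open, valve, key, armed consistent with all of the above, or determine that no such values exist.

Unsatisfiable — no assignment works.

Adding constraints 1, 2, 3, 4, 6 mod 2: every variable appears an even number of times on the left, so the left side is 0.
But the right sides sum to 1 (mod 2). 0 ≠ 1 — the system is inconsistent.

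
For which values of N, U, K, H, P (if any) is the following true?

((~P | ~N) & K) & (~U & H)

N = True, U = False, K = True, H = True, P = False

  (~P | ~N) & K = True
    ~P | ~N = True
      ~P = True
      ~N = False
  ~U & H = True
    ~U = True
Both conjuncts True, so the formula holds.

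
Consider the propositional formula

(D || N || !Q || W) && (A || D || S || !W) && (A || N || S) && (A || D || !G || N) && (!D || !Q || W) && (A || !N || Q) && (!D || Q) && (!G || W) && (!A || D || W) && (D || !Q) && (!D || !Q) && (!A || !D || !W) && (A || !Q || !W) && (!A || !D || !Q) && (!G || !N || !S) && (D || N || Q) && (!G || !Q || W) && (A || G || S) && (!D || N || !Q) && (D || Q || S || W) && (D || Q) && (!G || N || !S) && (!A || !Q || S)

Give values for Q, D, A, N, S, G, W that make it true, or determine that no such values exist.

Case Q = True:
  (D || !Q) forces D = True.
  Clause (!D || !Q) is falsified — contradiction.
Case Q = False:
  (!D || Q) forces D = False.
  Clause (D || Q) is falsified — contradiction.
Both cases fail, so the formula is unsatisfiable.

No satisfying assignment exists.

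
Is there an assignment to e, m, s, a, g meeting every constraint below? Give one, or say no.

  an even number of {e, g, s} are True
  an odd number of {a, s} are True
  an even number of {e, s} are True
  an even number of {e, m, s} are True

e = False, m = False, s = False, a = True, g = False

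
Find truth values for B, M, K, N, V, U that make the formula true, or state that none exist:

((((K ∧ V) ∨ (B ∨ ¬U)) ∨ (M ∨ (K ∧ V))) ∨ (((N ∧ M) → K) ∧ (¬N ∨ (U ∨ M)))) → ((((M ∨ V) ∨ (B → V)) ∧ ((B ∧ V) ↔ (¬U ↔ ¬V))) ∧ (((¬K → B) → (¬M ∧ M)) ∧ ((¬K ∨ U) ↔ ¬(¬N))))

B = False; M = False; K = False; N = True; V = False; U = True

  ((((K ∧ V) ∨ (B ∨ ¬U)) ∨ (M ∨ (K ∧ V))) ∨ (((N ∧ M) → K) ∧ (¬N ∨ (U ∨ M)))) → ((((M ∨ V) ∨ (B → V)) ∧ ((B ∧ V) ↔ (¬U ↔ ¬V))) ∧ (((¬K → B) → (¬M ∧ M)) ∧ ((¬K ∨ U) ↔ ¬(¬N)))) = True
    (((K ∧ V) ∨ (B ∨ ¬U)) ∨ (M ∨ (K ∧ V))) ∨ (((N ∧ M) → K) ∧ (¬N ∨ (U ∨ M))) = True
      ((K ∧ V) ∨ (B ∨ ¬U)) ∨ (M ∨ (K ∧ V)) = False
        (K ∧ V) ∨ (B ∨ ¬U) = False
          K ∧ V = False
          B ∨ ¬U = False
            ¬U = False
        M ∨ (K ∧ V) = False
          K ∧ V = False
      ((N ∧ M) → K) ∧ (¬N ∨ (U ∨ M)) = True
        (N ∧ M) → K = True
          N ∧ M = False
        ¬N ∨ (U ∨ M) = True
          ¬N = False
          U ∨ M = True
    (((M ∨ V) ∨ (B → V)) ∧ ((B ∧ V) ↔ (¬U ↔ ¬V))) ∧ (((¬K → B) → (¬M ∧ M)) ∧ ((¬K ∨ U) ↔ ¬(¬N))) = True
      ((M ∨ V) ∨ (B → V)) ∧ ((B ∧ V) ↔ (¬U ↔ ¬V)) = True
        (M ∨ V) ∨ (B → V) = True
          M ∨ V = False
          B → V = True
        (B ∧ V) ↔ (¬U ↔ ¬V) = True
          B ∧ V = False
          ¬U ↔ ¬V = False
            ¬U = False
            ¬V = True
      ((¬K → B) → (¬M ∧ M)) ∧ ((¬K ∨ U) ↔ ¬(¬N)) = True
        (¬K → B) → (¬M ∧ M) = True
          ¬K → B = False
            ¬K = True
          ¬M ∧ M = False
            ¬M = True
        (¬K ∨ U) ↔ ¬(¬N) = True
          ¬K ∨ U = True
            ¬K = True
          ¬(¬N) = True
            ¬N = False
The formula evaluates to True.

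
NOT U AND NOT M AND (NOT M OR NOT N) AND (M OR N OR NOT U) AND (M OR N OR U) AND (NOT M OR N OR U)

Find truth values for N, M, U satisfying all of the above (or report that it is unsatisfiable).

Unit clause (NOT U) forces U = False.
Unit clause (NOT M) forces M = False.
In (M OR N OR U) only N is left, so N = True.
Check each clause:
  (NOT U): NOT U holds.
  (NOT M): NOT M holds.
  (NOT M OR NOT N): NOT M holds.
  (M OR N OR NOT U): N holds.
  (M OR N OR U): N holds.
  (NOT M OR N OR U): NOT M holds.
All clauses satisfied.

N=T, M=F, U=F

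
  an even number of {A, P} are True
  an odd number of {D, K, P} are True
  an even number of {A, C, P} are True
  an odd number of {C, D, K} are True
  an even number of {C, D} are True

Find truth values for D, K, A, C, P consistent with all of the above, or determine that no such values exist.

D: False; K: True; A: False; C: False; P: False

{A, P}: 0 true → even ✓
{D, K, P}: 1 true → odd ✓
{A, C, P}: 0 true → even ✓
{C, D, K}: 1 true → odd ✓
{C, D}: 0 true → even ✓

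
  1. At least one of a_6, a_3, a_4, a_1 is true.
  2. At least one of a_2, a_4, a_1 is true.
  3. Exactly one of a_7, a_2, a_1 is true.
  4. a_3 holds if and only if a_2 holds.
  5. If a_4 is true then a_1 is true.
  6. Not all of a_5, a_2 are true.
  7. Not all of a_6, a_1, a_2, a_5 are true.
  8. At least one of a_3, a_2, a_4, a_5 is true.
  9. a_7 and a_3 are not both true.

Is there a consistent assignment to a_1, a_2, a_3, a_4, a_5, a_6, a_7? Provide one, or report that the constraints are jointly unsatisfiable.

a_1=F, a_2=T, a_3=T, a_4=F, a_5=F, a_6=F, a_7=F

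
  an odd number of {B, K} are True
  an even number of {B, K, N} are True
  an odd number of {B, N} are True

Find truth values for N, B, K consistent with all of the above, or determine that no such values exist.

N = True, B = False, K = True

{B, K}: 1 true → odd ✓
{B, K, N}: 2 true → even ✓
{B, N}: 1 true → odd ✓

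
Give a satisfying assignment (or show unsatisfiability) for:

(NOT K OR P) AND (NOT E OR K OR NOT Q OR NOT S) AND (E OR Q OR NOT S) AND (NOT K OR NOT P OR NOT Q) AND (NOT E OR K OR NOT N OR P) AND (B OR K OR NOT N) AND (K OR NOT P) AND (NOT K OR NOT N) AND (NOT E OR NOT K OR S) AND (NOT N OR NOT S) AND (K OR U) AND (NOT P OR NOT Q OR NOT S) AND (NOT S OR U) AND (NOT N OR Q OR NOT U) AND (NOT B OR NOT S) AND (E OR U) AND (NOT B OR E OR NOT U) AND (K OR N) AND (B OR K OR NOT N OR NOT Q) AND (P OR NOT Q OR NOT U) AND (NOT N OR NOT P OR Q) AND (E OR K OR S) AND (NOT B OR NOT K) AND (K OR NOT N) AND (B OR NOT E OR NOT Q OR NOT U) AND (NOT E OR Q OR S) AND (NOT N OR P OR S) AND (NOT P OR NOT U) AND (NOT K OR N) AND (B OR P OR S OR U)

The formula is unsatisfiable.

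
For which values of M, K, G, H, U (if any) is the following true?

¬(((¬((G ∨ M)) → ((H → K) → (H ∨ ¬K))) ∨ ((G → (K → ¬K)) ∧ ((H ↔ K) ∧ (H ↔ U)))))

M = False, K = True, G = False, H = False, U = True

  ¬(((¬((G ∨ M)) → ((H → K) → (H ∨ ¬K))) ∨ ((G → (K → ¬K)) ∧ ((H ↔ K) ∧ (H ↔ U))))) = True
    (¬((G ∨ M)) → ((H → K) → (H ∨ ¬K))) ∨ ((G → (K → ¬K)) ∧ ((H ↔ K) ∧ (H ↔ U))) = False
      ¬((G ∨ M)) → ((H → K) → (H ∨ ¬K)) = False
        ¬((G ∨ M)) = True
          G ∨ M = False
        (H → K) → (H ∨ ¬K) = False
          H → K = True
          H ∨ ¬K = False
            ¬K = False
      (G → (K → ¬K)) ∧ ((H ↔ K) ∧ (H ↔ U)) = False
        G → (K → ¬K) = True
          K → ¬K = False
            ¬K = False
        (H ↔ K) ∧ (H ↔ U) = False
          H ↔ K = False
          H ↔ U = False
The formula evaluates to True.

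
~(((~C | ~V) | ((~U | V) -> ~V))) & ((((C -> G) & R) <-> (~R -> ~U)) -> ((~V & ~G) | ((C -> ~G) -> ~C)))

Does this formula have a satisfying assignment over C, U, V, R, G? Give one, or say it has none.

C: True; U: True; V: True; R: True; G: True

  ~(((~C | ~V) | ((~U | V) -> ~V))) = True
    (~C | ~V) | ((~U | V) -> ~V) = False
      ~C | ~V = False
        ~C = False
        ~V = False
      (~U | V) -> ~V = False
        ~U | V = True
          ~U = False
        ~V = False
  (((C -> G) & R) <-> (~R -> ~U)) -> ((~V & ~G) | ((C -> ~G) -> ~C)) = True
    ((C -> G) & R) <-> (~R -> ~U) = True
      (C -> G) & R = True
        C -> G = True
      ~R -> ~U = True
        ~R = False
        ~U = False
    (~V & ~G) | ((C -> ~G) -> ~C) = True
      ~V & ~G = False
        ~V = False
        ~G = False
      (C -> ~G) -> ~C = True
        C -> ~G = False
          ~G = False
        ~C = False
Both conjuncts True, so the formula holds.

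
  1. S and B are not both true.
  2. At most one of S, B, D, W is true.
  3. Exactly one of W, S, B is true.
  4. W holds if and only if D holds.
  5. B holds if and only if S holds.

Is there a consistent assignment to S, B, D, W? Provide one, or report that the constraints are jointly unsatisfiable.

Case S = True:
  (1) with S=T forces B = False.
  Constraint (5) is violated (B=F, S=T) — contradiction.
Case S = False:
  (5) with S=F forces B = False.
  (3) with S=F, B=F forces W = True.
  (2) with W=T forces D = False.
  Constraint (4) is violated (W=T, D=F) — contradiction.
Both cases fail — unsatisfiable.

The formula is unsatisfiable.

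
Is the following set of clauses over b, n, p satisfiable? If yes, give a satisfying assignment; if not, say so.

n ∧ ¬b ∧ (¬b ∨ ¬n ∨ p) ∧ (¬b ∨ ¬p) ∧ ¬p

Unit clause (n) forces n = True.
Unit clause (¬b) forces b = False.
Unit clause (¬p) forces p = False.
Check each clause:
  (n): n holds.
  (¬b): ¬b holds.
  (¬b ∨ ¬n ∨ p): ¬b holds.
  (¬b ∨ ¬p): ¬b holds.
  (¬p): ¬p holds.
All clauses satisfied.

b = False, n = True, p = False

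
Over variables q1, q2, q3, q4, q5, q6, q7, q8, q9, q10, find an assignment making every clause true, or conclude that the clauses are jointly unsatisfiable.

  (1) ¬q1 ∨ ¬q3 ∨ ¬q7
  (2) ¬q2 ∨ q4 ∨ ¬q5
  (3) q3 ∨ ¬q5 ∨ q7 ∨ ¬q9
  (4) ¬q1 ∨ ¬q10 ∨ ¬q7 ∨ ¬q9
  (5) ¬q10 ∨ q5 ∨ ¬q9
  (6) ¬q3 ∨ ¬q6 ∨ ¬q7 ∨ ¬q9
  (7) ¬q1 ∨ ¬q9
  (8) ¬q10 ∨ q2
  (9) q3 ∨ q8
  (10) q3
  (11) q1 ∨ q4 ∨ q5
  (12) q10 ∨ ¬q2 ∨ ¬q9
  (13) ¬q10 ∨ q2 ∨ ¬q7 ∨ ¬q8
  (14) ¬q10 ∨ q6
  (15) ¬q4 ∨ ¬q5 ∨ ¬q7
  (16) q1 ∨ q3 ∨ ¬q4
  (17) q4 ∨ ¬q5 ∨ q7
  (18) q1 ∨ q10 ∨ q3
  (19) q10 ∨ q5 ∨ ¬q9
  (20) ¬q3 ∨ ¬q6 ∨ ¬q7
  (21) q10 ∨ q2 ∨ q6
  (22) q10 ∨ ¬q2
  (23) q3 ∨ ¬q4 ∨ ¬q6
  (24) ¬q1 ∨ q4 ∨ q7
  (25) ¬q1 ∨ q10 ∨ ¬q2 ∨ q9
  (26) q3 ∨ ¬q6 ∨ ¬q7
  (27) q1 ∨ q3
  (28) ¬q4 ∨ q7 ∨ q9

Unit clause (q3) forces q3 = True.
Try q1 = True:
  (¬q1 ∨ ¬q3 ∨ ¬q7) forces q7 = False.
  (¬q1 ∨ ¬q9) forces q9 = False.
  (¬q1 ∨ q4 ∨ q7) forces q4 = True.
  clause (¬q4 ∨ q7 ∨ q9) is falsified — backtrack.
So q1 = False.
Set q2 = False.
  then (¬q10 ∨ q2) forces q10 = False.
  then (q10 ∨ q2 ∨ q6) forces q6 = True.
  then (¬q3 ∨ ¬q6 ∨ ¬q7) forces q7 = False.
Try q4 = False:
  (q1 ∨ q4 ∨ q5) forces q5 = True.
  clause (q4 ∨ ¬q5 ∨ q7) is falsified — backtrack.
So q4 = True.
  then (¬q4 ∨ q7 ∨ q9) forces q9 = True.
  then (q10 ∨ q5 ∨ ¬q9) forces q5 = True.
Set q8 = False.
All clauses satisfied.

q1 = False; q2 = False; q3 = True; q4 = True; q5 = True; q6 = True; q7 = False; q8 = False; q9 = True; q10 = False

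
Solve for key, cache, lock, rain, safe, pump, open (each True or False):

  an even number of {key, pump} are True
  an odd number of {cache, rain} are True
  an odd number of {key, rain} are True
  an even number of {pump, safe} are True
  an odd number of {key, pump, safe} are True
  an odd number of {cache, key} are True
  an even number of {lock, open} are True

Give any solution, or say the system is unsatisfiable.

The formula is unsatisfiable.

Adding constraints 2, 3, 6 mod 2: every variable appears an even number of times on the left, so the left side is 0.
But the right sides sum to 1 (mod 2). 0 ≠ 1 — the system is inconsistent.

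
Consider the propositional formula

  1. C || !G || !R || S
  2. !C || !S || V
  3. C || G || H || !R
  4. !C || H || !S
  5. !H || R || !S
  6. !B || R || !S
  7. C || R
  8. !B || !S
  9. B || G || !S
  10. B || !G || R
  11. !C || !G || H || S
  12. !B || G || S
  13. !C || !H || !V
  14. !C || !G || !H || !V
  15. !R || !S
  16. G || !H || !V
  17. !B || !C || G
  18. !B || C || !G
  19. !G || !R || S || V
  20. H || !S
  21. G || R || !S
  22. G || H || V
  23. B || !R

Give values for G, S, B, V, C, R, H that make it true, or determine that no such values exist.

Set G = True.
Try S = True:
  (!B || !S) forces B = False.
  (B || !G || R) forces R = True.
  clause (!R || !S) is falsified — backtrack.
So S = False.
Set B = True.
  then (!B || C || !G) forces C = True.
  then (!C || !G || H || S) forces H = True.
  then (!C || !H || !V) forces V = False.
  then (!G || !R || S || V) forces R = False.
All clauses satisfied.

G=T, S=F, B=T, V=F, C=T, R=F, H=T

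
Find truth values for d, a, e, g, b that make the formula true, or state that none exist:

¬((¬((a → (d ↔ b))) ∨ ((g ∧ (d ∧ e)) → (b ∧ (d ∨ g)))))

d = True, a = False, e = True, g = True, b = False

  ¬((¬((a → (d ↔ b))) ∨ ((g ∧ (d ∧ e)) → (b ∧ (d ∨ g))))) = True
    ¬((a → (d ↔ b))) ∨ ((g ∧ (d ∧ e)) → (b ∧ (d ∨ g))) = False
      ¬((a → (d ↔ b))) = False
        a → (d ↔ b) = True
          d ↔ b = False
      (g ∧ (d ∧ e)) → (b ∧ (d ∨ g)) = False
        g ∧ (d ∧ e) = True
          d ∧ e = True
        b ∧ (d ∨ g) = False
          d ∨ g = True
The formula evaluates to True.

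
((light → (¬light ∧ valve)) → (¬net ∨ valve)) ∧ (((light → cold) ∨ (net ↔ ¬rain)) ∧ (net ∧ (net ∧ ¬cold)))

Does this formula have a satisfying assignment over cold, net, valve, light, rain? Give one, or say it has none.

cold = False, net = True, valve = True, light = False, rain = True

  (light → (¬light ∧ valve)) → (¬net ∨ valve) = True
    light → (¬light ∧ valve) = True
      ¬light ∧ valve = True
        ¬light = True
    ¬net ∨ valve = True
      ¬net = False
  ((light → cold) ∨ (net ↔ ¬rain)) ∧ (net ∧ (net ∧ ¬cold)) = True
    (light → cold) ∨ (net ↔ ¬rain) = True
      light → cold = True
      net ↔ ¬rain = False
        ¬rain = False
    net ∧ (net ∧ ¬cold) = True
      net ∧ ¬cold = True
        ¬cold = True
Both conjuncts True, so the formula holds.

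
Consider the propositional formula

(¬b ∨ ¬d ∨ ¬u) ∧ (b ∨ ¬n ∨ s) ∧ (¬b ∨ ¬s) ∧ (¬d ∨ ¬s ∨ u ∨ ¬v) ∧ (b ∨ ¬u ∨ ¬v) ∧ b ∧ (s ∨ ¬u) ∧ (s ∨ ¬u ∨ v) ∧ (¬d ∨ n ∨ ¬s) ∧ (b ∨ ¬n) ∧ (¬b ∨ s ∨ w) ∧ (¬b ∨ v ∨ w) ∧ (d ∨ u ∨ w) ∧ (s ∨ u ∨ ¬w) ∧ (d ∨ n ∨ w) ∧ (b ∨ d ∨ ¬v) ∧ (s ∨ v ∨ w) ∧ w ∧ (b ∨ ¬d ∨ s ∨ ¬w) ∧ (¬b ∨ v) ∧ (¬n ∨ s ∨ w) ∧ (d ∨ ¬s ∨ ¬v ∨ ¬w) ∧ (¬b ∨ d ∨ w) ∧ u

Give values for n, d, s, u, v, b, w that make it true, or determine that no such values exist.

Unsatisfiable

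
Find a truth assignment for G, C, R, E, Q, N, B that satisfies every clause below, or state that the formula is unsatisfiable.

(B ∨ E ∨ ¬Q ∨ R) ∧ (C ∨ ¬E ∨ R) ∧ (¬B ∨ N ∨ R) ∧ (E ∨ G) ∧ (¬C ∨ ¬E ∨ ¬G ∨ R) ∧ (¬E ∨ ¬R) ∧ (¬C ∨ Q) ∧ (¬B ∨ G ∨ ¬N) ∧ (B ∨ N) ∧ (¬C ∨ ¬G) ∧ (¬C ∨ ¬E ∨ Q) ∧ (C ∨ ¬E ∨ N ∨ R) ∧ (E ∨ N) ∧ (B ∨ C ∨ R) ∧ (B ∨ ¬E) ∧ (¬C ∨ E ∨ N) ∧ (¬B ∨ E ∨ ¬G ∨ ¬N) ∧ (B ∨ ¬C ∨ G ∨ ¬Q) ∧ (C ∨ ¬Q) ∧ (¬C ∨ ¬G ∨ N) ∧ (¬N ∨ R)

G = True; C = False; R = True; E = False; Q = False; N = True; B = False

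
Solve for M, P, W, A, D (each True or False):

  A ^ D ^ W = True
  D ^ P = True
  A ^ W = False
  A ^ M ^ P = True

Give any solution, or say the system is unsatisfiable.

M=T, P=F, W=F, A=F, D=T

A ^ D ^ W = F ^ T ^ F = True ✓
D ^ P = T ^ F = True ✓
A ^ W = F ^ F = False ✓
A ^ M ^ P = F ^ T ^ F = True ✓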